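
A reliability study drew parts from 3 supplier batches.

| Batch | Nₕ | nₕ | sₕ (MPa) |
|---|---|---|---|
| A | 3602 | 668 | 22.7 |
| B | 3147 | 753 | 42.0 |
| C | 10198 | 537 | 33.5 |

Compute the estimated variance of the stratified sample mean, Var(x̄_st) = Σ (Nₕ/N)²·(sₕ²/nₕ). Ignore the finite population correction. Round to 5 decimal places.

N = 16947. Term for each stratum: Wₕ²sₕ²/nₕ.
Var(x̄_st) = 0.03484793 + 0.08078141 + 0.75676264 = 0.87239198 → 0.87239.

0.87239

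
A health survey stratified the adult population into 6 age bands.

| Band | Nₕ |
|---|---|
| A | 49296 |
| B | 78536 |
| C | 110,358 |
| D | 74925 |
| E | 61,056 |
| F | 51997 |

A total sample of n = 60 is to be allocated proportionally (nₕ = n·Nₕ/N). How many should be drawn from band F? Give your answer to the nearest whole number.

Share of band F = 51997/426168 = 0.12201.
Allocate 60 × 0.12201 = 7.321... → 7.

7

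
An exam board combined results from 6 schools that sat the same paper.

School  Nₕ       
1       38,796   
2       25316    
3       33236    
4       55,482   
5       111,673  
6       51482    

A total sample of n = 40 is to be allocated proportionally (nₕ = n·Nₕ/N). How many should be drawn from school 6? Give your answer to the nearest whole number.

7

Share of school 6 = 51482/315985 = 0.16293.
Allocate 40 × 0.16293 = 6.517... → 7.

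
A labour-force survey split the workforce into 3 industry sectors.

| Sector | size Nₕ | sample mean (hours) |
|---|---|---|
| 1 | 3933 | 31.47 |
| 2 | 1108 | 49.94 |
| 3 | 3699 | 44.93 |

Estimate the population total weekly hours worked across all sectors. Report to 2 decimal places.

345301.10

Population total = Σ Nₕ·x̄ₕ (each stratum's size times its mean).
3933·31.47 + 1108·49.94 + 3699·44.93 = 123771.51 + 55333.52 + 166196.07 = 345301.10.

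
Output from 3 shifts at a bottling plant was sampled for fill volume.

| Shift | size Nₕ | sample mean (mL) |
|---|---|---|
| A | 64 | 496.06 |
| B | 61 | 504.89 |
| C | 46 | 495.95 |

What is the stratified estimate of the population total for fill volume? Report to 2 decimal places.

85359.83

A: 64·496.06 = 31747.84
B: 61·504.89 = 30798.29
C: 46·495.95 = 22813.7
τ̂ = Σ Nₕx̄ₕ = 85359.83.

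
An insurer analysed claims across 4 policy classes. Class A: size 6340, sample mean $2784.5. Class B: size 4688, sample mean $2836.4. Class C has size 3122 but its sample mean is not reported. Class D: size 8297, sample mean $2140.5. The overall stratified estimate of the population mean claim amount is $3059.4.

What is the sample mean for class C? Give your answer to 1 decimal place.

6394.6

Σ Nₕx̄ₕ = N·μ, so 3122·x̄_C = 22447·3059.4 − (6340·2784.5 + 4688·2836.4 + 8297·2140.5).
= 68674351.8 − 48710501.7 = 19963850.1.
x̄_C = 19963850.1 / 3122 = 6394.571... → 6394.6.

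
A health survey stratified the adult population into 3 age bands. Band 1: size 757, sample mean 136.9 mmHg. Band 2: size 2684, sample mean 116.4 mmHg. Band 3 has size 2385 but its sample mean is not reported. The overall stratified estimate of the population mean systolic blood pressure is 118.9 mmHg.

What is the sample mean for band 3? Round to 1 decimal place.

Σ Nₕx̄ₕ = N·μ, so 2385·x̄_3 = 5826·118.9 − (757·136.9 + 2684·116.4).
= 692711.4 − 416050.9 = 276660.5.
x̄_3 = 276660.5 / 2385 = 116.000... → 116.0.

116.0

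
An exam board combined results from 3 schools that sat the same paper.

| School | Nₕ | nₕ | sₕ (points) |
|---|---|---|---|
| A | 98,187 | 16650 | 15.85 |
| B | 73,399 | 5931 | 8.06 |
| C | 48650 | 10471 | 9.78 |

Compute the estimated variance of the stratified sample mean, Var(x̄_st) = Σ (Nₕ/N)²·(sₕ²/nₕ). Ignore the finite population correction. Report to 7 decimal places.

N = 220236. Term for each stratum: Wₕ²sₕ²/nₕ.
Var(x̄_st) = 0.0029989944 + 0.0012165944 + 0.0004457369 = 0.0046613258 → 0.0046613.

0.0046613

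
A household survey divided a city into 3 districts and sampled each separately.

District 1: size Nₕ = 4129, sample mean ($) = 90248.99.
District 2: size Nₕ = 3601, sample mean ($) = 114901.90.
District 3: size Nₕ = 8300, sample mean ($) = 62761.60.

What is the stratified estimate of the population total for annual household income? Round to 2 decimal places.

1: 4129·90248.99 = 372638079.71
2: 3601·114901.90 = 413761741.9
3: 8300·62761.60 = 520921280
τ̂ = Σ Nₕx̄ₕ = 1307321101.61.

1307321101.61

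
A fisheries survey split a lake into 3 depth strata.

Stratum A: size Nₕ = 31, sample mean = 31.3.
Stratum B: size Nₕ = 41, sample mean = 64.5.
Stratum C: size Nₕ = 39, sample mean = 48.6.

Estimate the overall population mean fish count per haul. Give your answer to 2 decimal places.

N = 111; weights Wₕ = Nₕ/N = (0.2793, 0.3694, 0.3514).
x̄_st = Σ Wₕ·x̄ₕ = 0.2793·31.3 + 0.3694·64.5 + 0.3514·48.6 ≈ 49.6414...
→ 49.64.

49.64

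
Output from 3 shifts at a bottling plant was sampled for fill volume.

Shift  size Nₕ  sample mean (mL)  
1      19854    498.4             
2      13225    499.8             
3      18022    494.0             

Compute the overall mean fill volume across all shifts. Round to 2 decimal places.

497.21

N = 19854 + 13225 + 18022 = 51101.
The stratified mean weights each stratum mean by its population share Nₕ/N.
Σ Nₕx̄ₕ = 19854·498.4 + 13225·499.8 + 18022·494.0 = 9895233.6 + 6609855 + 8902868 = 25407956.6.
Divide by N: 25407956.6 / 51101 = 497.2106... → 497.21.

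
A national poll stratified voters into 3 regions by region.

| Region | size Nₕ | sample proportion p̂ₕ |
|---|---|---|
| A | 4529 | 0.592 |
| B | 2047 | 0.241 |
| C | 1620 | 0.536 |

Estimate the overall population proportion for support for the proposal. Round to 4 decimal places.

0.4933

Wₕ = Nₕ/N with N = 8196: 0.5526, 0.2498, 0.1977.
p̂_st = 0.5526·0.592 + 0.2498·0.241 + 0.1977·0.536 ≈ 0.493267... → 0.4933.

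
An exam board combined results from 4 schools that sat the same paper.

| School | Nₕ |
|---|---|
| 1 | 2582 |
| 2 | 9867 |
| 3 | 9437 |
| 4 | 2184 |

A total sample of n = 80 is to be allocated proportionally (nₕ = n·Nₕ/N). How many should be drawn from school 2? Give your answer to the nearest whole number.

N = 2582 + 9867 + 9437 + 2184 = 24070.
n_2 = 80·9867/24070 = 32.794... → 33.

33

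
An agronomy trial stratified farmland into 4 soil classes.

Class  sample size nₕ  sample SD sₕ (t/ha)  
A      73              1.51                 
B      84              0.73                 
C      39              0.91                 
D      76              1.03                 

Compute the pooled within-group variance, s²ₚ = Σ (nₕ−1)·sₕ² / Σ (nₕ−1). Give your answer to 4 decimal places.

Degrees of freedom: 72 + 83 + 38 + 75 = 268.
Σ(nₕ−1)sₕ² = 72·2.2801 + 83·0.5329 + 38·0.8281 + 75·1.0609 = 319.4332.
s²ₚ = 319.4332 / 268 = 1.191915... → 1.1919.

1.1919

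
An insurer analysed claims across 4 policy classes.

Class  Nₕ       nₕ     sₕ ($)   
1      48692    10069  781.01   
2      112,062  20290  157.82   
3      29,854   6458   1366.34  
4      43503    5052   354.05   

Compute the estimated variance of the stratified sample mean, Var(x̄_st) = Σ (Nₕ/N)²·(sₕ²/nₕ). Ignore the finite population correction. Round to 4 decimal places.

8.4595

N = 234111; Wₕ = Nₕ/N.
class 1: (48692/234111)²·781.01²/10069 = 2.6205861
class 2: (112062/234111)²·157.82²/20290 = 0.2812646
class 3: (29854/234111)²·1366.34²/6458 = 4.7008992
class 4: (43503/234111)²·354.05²/5052 = 0.8567629
Sum = 8.4595128 → 8.4595.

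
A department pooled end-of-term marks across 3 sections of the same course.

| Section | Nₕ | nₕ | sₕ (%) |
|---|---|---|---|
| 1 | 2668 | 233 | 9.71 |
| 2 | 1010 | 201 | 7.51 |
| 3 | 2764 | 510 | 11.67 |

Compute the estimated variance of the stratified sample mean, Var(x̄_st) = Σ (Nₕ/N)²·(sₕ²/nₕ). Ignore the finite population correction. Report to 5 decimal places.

N = 6442; Wₕ = Nₕ/N.
section 1: (2668/6442)²·9.71²/233 = 0.06940851
section 2: (1010/6442)²·7.51²/201 = 0.00689740
section 3: (2764/6442)²·11.67²/510 = 0.04915935
Sum = 0.12546526 → 0.12547.

0.12547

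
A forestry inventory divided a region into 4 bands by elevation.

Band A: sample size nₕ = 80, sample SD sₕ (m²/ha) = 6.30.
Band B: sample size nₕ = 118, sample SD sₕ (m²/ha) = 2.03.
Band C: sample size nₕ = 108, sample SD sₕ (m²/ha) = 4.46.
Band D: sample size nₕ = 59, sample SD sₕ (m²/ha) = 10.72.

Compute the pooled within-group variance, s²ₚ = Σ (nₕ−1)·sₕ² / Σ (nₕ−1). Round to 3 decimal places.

34.380

Degrees of freedom: 79 + 117 + 107 + 58 = 361.
Σ(nₕ−1)sₕ² = 79·39.69 + 117·4.1209 + 107·19.8916 + 58·114.9184 = 12411.3237.
s²ₚ = 12411.3237 / 361 = 34.38040... → 34.380.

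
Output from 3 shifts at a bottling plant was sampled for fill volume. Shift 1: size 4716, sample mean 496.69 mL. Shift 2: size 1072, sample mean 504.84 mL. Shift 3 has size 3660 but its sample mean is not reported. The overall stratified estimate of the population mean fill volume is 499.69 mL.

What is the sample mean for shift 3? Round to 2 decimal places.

N = 4716 + 1072 + 3660 = 9448.
Overall total = μ·N = 499.69·9448 = 4721071.12.
Subtract the known strata: 4716·496.69 + 1072·504.84 = 2883578.52.
Remaining total for shift 3: 4721071.12 − 2883578.52 = 1837492.6.
Divide by its size: 1837492.6 / 3660 = 502.0472... → 502.05.

502.05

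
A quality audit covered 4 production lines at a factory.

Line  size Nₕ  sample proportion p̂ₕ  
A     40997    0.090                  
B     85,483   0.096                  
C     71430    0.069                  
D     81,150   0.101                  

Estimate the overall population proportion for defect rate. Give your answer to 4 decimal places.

Wₕ = Nₕ/N with N = 279060: 0.1469, 0.3063, 0.2560, 0.2908.
p̂_st = 0.1469·0.090 + 0.3063·0.096 + 0.2560·0.069 + 0.2908·0.101 ≈ 0.089661... → 0.0897.

0.0897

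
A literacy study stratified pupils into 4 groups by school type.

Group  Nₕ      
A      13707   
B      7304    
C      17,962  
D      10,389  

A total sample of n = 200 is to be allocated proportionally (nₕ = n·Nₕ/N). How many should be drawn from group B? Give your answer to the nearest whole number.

30

Share of group B = 7304/49362 = 0.14797.
Allocate 200 × 0.14797 = 29.594... → 30.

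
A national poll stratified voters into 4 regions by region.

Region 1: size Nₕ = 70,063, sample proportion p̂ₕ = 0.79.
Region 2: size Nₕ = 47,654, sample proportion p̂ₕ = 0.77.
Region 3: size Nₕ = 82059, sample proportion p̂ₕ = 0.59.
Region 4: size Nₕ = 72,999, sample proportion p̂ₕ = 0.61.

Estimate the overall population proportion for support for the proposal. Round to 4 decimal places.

0.6782

N = 70063 + 47654 + 82059 + 72999 = 272775.
Overall proportion = Σ (Nₕ/N)·p̂ₕ.
Σ Nₕp̂ₕ = 55349.77 + 36693.58 + 48414.81 + 44529.39 = 184987.55.
184987.55 / 272775 = 0.678169... → 0.6782.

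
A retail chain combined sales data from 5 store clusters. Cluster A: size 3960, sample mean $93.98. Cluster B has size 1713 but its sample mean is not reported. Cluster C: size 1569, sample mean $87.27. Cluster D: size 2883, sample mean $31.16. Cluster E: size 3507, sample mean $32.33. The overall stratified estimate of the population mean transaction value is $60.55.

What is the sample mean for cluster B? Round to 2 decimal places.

Σ Nₕx̄ₕ = N·μ, so 1713·x̄_B = 13632·60.55 − (3960·93.98 + 1569·87.27 + 2883·31.16 + 3507·32.33).
= 825417.6 − 712303.02 = 113114.58.
x̄_B = 113114.58 / 1713 = 66.0330... → 66.03.

66.03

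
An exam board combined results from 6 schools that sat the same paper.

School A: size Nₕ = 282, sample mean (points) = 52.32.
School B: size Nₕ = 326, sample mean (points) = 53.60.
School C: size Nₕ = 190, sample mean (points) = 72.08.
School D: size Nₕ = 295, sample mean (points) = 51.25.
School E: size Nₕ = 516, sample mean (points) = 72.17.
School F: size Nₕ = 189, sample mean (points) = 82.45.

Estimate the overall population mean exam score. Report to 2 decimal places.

N = 282 + 326 + 190 + 295 + 516 + 189 = 1798.
The stratified mean weights each stratum mean by its population share Nₕ/N.
Σ Nₕx̄ₕ = 282·52.32 + 326·53.60 + 190·72.08 + 295·51.25 + 516·72.17 + 189·82.45 = 14754.24 + 17473.6 + 13695.2 + 15118.75 + 37239.72 + 15583.05 = 113864.56.
Divide by N: 113864.56 / 1798 = 63.3285... → 63.33.

63.33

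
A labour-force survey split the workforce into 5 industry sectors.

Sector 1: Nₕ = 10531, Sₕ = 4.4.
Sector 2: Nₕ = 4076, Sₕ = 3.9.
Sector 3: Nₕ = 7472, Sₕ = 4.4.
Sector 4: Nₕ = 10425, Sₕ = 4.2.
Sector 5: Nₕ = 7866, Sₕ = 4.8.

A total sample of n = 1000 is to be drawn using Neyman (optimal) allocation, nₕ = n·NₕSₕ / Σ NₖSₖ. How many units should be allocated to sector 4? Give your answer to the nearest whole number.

248

1: NₕSₕ = 10531·4.4 = 46336.4
2: NₕSₕ = 4076·3.9 = 15896.4
3: NₕSₕ = 7472·4.4 = 32876.8
4: NₕSₕ = 10425·4.2 = 43785
5: NₕSₕ = 7866·4.8 = 37756.8
Σ NₕSₕ = 176651.4.
n_4 = 1000·43785/176651.4 = 247.861... → 248.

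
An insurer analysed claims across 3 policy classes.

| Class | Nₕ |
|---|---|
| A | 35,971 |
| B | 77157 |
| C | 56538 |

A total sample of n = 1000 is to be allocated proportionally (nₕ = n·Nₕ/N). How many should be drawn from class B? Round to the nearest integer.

N = 35971 + 77157 + 56538 = 169666.
n_B = 1000·77157/169666 = 454.758... → 455.

455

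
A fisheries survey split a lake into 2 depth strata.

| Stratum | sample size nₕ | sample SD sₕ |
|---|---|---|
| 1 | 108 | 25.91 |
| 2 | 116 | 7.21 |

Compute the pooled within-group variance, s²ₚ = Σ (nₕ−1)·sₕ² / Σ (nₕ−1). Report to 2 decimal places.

1: (108−1)·25.91² = 107·671.3281 = 71832.1067
2: (116−1)·7.21² = 115·51.9841 = 5978.1715
Numerator = 77810.2782; denominator = Σ(nₕ−1) = 222.
s²ₚ = 77810.2782/222 = 350.4967... → 350.50.

350.50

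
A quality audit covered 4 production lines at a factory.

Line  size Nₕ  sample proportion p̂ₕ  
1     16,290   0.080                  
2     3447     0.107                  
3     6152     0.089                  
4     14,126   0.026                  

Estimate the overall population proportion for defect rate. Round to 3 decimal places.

0.065

Wₕ = Nₕ/N with N = 40015: 0.4071, 0.0861, 0.1537, 0.3530.
p̂_st = 0.4071·0.080 + 0.0861·0.107 + 0.1537·0.089 + 0.3530·0.026 ≈ 0.06465... → 0.065.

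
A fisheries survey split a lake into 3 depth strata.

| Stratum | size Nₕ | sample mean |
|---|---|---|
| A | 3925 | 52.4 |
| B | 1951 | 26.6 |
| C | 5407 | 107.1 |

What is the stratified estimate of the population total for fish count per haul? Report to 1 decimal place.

836656.3

Population total = Σ Nₕ·x̄ₕ (each stratum's size times its mean).
3925·52.4 + 1951·26.6 + 5407·107.1 = 205670 + 51896.6 + 579089.7 = 836656.3.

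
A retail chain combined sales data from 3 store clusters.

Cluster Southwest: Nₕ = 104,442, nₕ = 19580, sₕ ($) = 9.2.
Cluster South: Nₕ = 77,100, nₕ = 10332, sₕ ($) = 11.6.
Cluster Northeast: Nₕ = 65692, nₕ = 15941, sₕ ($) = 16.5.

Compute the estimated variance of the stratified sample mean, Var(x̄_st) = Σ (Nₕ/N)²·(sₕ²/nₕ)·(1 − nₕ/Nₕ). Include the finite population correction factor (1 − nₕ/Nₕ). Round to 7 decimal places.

N = 247234. Term for each stratum: Wₕ²sₕ²/nₕ·(1−nₕ/Nₕ).
Var(x̄_st) = 0.0006268087 + 0.0010968265 + 0.0009131671 = 0.0026368023 → 0.0026368.

0.0026368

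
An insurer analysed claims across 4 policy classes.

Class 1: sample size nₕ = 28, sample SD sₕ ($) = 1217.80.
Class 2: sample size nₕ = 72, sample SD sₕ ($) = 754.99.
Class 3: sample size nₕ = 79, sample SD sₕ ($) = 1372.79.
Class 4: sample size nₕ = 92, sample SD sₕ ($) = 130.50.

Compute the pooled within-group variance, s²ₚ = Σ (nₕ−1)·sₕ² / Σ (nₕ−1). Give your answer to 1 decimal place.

857893.4

1: (28−1)·1217.80² = 27·1483036.84 = 40041994.68
2: (72−1)·754.99² = 71·570009.9001 = 40470702.9071
3: (79−1)·1372.79² = 78·1884552.3841 = 146995085.9598
4: (92−1)·130.50² = 91·17030.25 = 1549752.75
Numerator = 229057536.2969; denominator = Σ(nₕ−1) = 267.
s²ₚ = 229057536.2969/267 = 857893.394... → 857893.4.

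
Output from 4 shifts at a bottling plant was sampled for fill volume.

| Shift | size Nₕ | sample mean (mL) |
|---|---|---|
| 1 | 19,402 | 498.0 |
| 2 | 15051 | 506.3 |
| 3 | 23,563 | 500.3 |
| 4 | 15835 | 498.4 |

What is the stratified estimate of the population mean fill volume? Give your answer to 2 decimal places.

500.51

x̄_st = (Σ Nₕx̄ₕ) / (Σ Nₕ) = (19402·498.0 + 15051·506.3 + 23563·500.3 + 15835·498.4) / 73851
= 36963250.2 / 73851 = 500.5112... → 500.51.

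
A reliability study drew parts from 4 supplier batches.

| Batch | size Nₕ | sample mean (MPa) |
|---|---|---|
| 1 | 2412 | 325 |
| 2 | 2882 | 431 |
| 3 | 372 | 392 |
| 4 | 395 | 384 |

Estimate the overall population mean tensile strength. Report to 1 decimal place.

383.4

N = 2412 + 2882 + 372 + 395 = 6061.
Weight each subgroup mean by Nₕ/N and sum.
Σ Nₕx̄ₕ = 2412·325 + 2882·431 + 372·392 + 395·384 = 783900 + 1242142 + 145824 + 151680 = 2323546.
Divide by N: 2323546 / 6061 = 383.360... → 383.4.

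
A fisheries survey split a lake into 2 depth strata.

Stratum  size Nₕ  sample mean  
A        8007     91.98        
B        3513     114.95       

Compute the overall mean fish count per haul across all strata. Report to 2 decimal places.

N = 11520; weights Wₕ = Nₕ/N = (0.6951, 0.3049).
x̄_st = Σ Wₕ·x̄ₕ = 0.6951·91.98 + 0.3049·114.95 ≈ 98.9847...
→ 98.98.

98.98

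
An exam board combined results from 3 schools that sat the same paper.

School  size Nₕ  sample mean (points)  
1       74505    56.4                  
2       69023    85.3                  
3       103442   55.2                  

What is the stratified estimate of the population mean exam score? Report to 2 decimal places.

N = 74505 + 69023 + 103442 = 246970.
Weight each subgroup mean by Nₕ/N and sum.
Σ Nₕx̄ₕ = 74505·56.4 + 69023·85.3 + 103442·55.2 = 4202082 + 5887661.9 + 5709998.4 = 15799742.3.
Divide by N: 15799742.3 / 246970 = 63.9743... → 63.97.

63.97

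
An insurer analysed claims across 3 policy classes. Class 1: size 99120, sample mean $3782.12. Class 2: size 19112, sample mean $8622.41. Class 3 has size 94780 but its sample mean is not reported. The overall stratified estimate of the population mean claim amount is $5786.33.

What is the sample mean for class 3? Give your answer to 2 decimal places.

N = 99120 + 19112 + 94780 = 213012.
Overall total = μ·N = 5786.33·213012 = 1232557725.96.
Subtract the known strata: 99120·3782.12 + 19112·8622.41 = 539675234.32.
Remaining total for class 3: 1232557725.96 − 539675234.32 = 692882491.64.
Divide by its size: 692882491.64 / 94780 = 7310.4293... → 7310.43.

7310.43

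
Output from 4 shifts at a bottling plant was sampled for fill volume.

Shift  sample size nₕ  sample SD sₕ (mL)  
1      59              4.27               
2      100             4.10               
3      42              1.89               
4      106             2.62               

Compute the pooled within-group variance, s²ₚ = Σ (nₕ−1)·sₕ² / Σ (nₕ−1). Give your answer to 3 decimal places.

11.845

1: (59−1)·4.27² = 58·18.2329 = 1057.5082
2: (100−1)·4.10² = 99·16.81 = 1664.19
3: (42−1)·1.89² = 41·3.5721 = 146.4561
4: (106−1)·2.62² = 105·6.8644 = 720.762
Numerator = 3588.9163; denominator = Σ(nₕ−1) = 303.
s²ₚ = 3588.9163/303 = 11.84461... → 11.845.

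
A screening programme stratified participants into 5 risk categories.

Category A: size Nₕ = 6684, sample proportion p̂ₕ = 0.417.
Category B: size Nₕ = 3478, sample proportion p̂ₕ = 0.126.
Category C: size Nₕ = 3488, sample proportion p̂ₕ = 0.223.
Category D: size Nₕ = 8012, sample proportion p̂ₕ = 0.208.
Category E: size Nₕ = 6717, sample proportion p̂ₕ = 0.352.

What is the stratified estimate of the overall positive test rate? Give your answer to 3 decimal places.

Wₕ = Nₕ/N with N = 28379: 0.2355, 0.1226, 0.1229, 0.2823, 0.2367.
p̂_st = 0.2355·0.417 + 0.1226·0.126 + 0.1229·0.223 + 0.2823·0.208 + 0.2367·0.352 ≈ 0.28310... → 0.283.

0.283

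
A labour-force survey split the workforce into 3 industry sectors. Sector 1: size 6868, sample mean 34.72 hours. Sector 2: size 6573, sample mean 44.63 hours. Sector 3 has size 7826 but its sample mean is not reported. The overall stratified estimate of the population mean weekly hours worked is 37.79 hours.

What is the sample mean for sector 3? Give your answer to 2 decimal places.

N = 6868 + 6573 + 7826 = 21267.
Overall total = μ·N = 37.79·21267 = 803679.93.
Subtract the known strata: 6868·34.72 + 6573·44.63 = 531809.95.
Remaining total for sector 3: 803679.93 − 531809.95 = 271869.98.
Divide by its size: 271869.98 / 7826 = 34.7393... → 34.74.

34.74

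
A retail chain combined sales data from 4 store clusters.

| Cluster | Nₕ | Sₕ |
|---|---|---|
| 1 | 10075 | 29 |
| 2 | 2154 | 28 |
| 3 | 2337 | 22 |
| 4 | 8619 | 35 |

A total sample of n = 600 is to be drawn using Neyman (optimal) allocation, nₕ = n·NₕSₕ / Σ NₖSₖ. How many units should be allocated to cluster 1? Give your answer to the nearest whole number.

248

1: NₕSₕ = 10075·29 = 292175
2: NₕSₕ = 2154·28 = 60312
3: NₕSₕ = 2337·22 = 51414
4: NₕSₕ = 8619·35 = 301665
Σ NₕSₕ = 705566.
n_1 = 600·292175/705566 = 248.460... → 248.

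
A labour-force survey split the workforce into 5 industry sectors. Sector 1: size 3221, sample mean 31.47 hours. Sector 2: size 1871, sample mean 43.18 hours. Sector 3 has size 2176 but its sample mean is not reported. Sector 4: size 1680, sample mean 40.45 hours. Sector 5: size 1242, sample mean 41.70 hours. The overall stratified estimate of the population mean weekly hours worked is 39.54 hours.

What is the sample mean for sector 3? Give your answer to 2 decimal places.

46.42

Σ Nₕx̄ₕ = N·μ, so 2176·x̄_3 = 10190·39.54 − (3221·31.47 + 1871·43.18 + 1680·40.45 + 1242·41.70).
= 402912.6 − 301902.05 = 101010.55.
x̄_3 = 101010.55 / 2176 = 46.4203... → 46.42.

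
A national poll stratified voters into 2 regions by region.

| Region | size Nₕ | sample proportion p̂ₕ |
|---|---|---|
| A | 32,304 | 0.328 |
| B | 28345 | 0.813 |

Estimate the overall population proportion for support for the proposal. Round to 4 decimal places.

0.5547

Wₕ = Nₕ/N with N = 60649: 0.5326, 0.4674.
p̂_st = 0.5326·0.328 + 0.4674·0.813 ≈ 0.554670... → 0.5547.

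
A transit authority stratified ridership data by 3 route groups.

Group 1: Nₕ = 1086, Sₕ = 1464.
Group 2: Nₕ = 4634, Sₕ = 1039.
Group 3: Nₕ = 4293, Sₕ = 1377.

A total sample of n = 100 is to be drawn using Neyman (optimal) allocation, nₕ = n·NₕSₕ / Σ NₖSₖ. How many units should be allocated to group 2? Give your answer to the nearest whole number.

39

1: NₕSₕ = 1086·1464 = 1589904
2: NₕSₕ = 4634·1039 = 4814726
3: NₕSₕ = 4293·1377 = 5911461
Σ NₕSₕ = 12316091.
n_2 = 100·4814726/12316091 = 39.093... → 39.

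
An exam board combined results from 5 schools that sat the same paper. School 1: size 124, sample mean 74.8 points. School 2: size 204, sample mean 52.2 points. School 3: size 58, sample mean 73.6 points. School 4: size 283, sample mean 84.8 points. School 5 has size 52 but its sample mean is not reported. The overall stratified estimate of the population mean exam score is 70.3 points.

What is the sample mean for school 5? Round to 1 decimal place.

Σ Nₕx̄ₕ = N·μ, so 52·x̄_5 = 721·70.3 − (124·74.8 + 204·52.2 + 58·73.6 + 283·84.8).
= 50686.3 − 48191.2 = 2495.1.
x̄_5 = 2495.1 / 52 = 47.983... → 48.0.

48.0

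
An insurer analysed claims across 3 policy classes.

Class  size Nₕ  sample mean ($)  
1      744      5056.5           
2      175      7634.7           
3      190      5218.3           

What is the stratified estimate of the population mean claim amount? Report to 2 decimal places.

5491.06

x̄_st = (Σ Nₕx̄ₕ) / (Σ Nₕ) = (744·5056.5 + 175·7634.7 + 190·5218.3) / 1109
= 6089585.5 / 1109 = 5491.0600... → 5491.06.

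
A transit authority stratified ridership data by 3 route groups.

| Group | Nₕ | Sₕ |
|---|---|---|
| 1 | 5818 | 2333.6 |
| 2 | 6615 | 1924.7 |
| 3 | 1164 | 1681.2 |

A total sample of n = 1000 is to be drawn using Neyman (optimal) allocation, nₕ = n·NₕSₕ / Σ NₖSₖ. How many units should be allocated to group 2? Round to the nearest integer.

450

Σ NₕSₕ = 5818·2333.6 + 6615·1924.7 + 1164·1681.2 = 28265692.1.
Share for 2: 12731890.5/28265692.1 = 0.45044.
n_2 = 1000 × 0.45044 = 450.436... → 450.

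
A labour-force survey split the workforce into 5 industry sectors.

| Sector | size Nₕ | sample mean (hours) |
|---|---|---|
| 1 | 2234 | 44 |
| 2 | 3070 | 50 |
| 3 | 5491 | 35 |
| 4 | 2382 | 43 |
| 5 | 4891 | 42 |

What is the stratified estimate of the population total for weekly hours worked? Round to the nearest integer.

Population total = Σ Nₕ·x̄ₕ (each stratum's size times its mean).
2234·44 + 3070·50 + 5491·35 + 2382·43 + 4891·42 = 98296 + 153500 + 192185 + 102426 + 205422 = 751829.

751829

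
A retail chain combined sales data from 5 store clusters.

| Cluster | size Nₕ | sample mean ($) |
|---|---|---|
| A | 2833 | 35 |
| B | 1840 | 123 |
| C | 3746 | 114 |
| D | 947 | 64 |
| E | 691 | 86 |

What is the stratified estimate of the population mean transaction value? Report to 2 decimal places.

x̄_st = (Σ Nₕx̄ₕ) / (Σ Nₕ) = (2833·35 + 1840·123 + 3746·114 + 947·64 + 691·86) / 10057
= 872553 / 10057 = 86.7608... → 86.76.

86.76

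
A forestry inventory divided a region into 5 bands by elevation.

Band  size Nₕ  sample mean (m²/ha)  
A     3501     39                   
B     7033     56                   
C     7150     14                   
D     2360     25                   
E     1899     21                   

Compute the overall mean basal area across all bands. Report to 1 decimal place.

33.2

x̄_st = (Σ Nₕx̄ₕ) / (Σ Nₕ) = (3501·39 + 7033·56 + 7150·14 + 2360·25 + 1899·21) / 21943
= 729366 / 21943 = 33.239... → 33.2.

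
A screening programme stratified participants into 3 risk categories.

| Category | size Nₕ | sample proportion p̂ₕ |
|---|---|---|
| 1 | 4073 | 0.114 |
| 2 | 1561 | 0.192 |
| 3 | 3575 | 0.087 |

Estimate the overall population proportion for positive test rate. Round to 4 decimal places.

0.1167

Wₕ = Nₕ/N with N = 9209: 0.4423, 0.1695, 0.3882.
p̂_st = 0.4423·0.114 + 0.1695·0.192 + 0.3882·0.087 ≈ 0.116740... → 0.1167.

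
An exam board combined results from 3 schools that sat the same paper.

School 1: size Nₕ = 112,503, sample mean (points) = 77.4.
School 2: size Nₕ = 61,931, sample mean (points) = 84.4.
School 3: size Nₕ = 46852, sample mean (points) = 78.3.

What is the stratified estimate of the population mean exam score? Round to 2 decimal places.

79.55

x̄_st = (Σ Nₕx̄ₕ) / (Σ Nₕ) = (112503·77.4 + 61931·84.4 + 46852·78.3) / 221286
= 17603220.2 / 221286 = 79.5496... → 79.55.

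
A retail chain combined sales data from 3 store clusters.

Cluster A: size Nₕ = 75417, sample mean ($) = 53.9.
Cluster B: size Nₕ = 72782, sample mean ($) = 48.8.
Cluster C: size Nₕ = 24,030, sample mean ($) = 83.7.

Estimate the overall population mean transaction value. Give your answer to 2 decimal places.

55.90

x̄_st = (Σ Nₕx̄ₕ) / (Σ Nₕ) = (75417·53.9 + 72782·48.8 + 24030·83.7) / 172229
= 9628048.9 / 172229 = 55.9026... → 55.90.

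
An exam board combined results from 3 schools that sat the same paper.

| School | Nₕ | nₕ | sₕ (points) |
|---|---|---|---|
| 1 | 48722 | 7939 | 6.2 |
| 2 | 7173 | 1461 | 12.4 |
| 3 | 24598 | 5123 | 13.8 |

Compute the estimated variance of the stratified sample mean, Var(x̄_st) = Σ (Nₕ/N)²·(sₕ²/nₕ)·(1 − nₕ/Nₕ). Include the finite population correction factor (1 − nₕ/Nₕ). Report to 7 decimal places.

0.0048990

N = 80493; Wₕ = Nₕ/N.
school 1: (48722/80493)²·6.2²/7939·(1 − 7939/48722) = 0.0014849288
school 2: (7173/80493)²·12.4²/1461·(1 − 1461/7173) = 0.0006655274
school 3: (24598/80493)²·13.8²/5123·(1 − 5123/24598) = 0.0027484944
Sum = 0.0048989506 → 0.0048990.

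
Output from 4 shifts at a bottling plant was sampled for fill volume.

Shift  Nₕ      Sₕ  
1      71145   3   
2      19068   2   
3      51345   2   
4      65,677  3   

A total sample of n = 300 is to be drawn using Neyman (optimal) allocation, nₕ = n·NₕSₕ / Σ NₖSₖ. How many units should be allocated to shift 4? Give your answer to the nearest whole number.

107

1: NₕSₕ = 71145·3 = 213435
2: NₕSₕ = 19068·2 = 38136
3: NₕSₕ = 51345·2 = 102690
4: NₕSₕ = 65677·3 = 197031
Σ NₕSₕ = 551292.
n_4 = 300·197031/551292 = 107.220... → 107.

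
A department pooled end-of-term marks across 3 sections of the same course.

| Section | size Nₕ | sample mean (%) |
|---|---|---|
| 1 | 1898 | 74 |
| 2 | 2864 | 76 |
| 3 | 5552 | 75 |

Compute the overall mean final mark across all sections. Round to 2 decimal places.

75.09

N = 10314; weights Wₕ = Nₕ/N = (0.1840, 0.2777, 0.5383).
x̄_st = Σ Wₕ·x̄ₕ = 0.1840·74 + 0.2777·76 + 0.5383·75 ≈ 75.0937...
→ 75.09.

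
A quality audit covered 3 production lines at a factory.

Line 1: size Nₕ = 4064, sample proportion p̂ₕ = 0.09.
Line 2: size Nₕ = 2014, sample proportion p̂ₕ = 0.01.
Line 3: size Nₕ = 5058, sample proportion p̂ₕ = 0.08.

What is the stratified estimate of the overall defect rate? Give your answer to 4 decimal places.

N = 4064 + 2014 + 5058 = 11136.
Overall proportion = Σ (Nₕ/N)·p̂ₕ.
Σ Nₕp̂ₕ = 365.76 + 20.14 + 404.64 = 790.54.
790.54 / 11136 = 0.070990... → 0.0710.

0.0710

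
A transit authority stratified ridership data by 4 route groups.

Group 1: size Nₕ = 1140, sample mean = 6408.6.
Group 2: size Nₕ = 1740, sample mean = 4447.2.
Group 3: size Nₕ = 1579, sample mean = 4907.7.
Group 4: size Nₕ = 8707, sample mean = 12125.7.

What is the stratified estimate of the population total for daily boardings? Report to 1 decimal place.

128371660.2

1: 1140·6408.6 = 7305804
2: 1740·4447.2 = 7738128
3: 1579·4907.7 = 7749258.3
4: 8707·12125.7 = 105578469.9
τ̂ = Σ Nₕx̄ₕ = 128371660.2.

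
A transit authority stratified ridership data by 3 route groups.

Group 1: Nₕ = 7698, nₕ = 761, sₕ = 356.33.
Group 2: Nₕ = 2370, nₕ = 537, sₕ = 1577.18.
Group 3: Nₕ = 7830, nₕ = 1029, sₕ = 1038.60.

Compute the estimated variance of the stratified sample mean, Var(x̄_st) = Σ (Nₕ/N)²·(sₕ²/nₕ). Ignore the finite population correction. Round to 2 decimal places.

312.72

N = 17898; Wₕ = Nₕ/N.
group 1: (7698/17898)²·356.33²/761 = 30.86505
group 2: (2370/17898)²·1577.18²/537 = 81.22242
group 3: (7830/17898)²·1038.60²/1029 = 200.62996
Sum = 312.71742 → 312.72.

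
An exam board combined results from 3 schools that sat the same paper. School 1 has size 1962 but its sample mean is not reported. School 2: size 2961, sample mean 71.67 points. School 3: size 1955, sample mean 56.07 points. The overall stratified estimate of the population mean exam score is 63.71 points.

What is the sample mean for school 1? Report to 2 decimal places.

59.31

N = 1962 + 2961 + 1955 = 6878.
Overall total = μ·N = 63.71·6878 = 438197.38.
Subtract the known strata: 2961·71.67 + 1955·56.07 = 321831.72.
Remaining total for school 1: 438197.38 − 321831.72 = 116365.66.
Divide by its size: 116365.66 / 1962 = 59.3097... → 59.31.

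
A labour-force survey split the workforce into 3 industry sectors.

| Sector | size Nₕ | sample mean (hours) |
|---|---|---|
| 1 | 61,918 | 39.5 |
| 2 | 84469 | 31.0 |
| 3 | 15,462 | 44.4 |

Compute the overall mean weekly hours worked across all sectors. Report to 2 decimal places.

N = 161849; weights Wₕ = Nₕ/N = (0.3826, 0.5219, 0.0955).
x̄_st = Σ Wₕ·x̄ₕ = 0.3826·39.5 + 0.5219·31.0 + 0.0955·44.4 ≈ 35.5320...
→ 35.53.

35.53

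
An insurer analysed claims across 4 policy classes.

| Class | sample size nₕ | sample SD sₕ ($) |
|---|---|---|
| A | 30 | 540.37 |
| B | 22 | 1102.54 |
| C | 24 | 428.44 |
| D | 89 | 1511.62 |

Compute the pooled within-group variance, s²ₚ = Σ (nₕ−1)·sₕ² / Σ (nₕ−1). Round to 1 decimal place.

Degrees of freedom: 29 + 21 + 23 + 88 = 161.
Σ(nₕ−1)sₕ² = 29·291999.7369 + 21·1215594.4516 + 23·183560.8336 + 88·2284995.0244 = 239296937.1737.
s²ₚ = 239296937.1737 / 161 = 1486316.380... → 1486316.4.

1486316.4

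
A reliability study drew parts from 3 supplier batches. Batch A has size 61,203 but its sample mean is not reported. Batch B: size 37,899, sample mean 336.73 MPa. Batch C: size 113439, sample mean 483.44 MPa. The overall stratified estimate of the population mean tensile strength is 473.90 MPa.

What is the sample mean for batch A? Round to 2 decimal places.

541.16

N = 61203 + 37899 + 113439 = 212541.
Overall total = μ·N = 473.90·212541 = 100723179.9.
Subtract the known strata: 37899·336.73 + 113439·483.44 = 67602680.43.
Remaining total for batch A: 100723179.9 − 67602680.43 = 33120499.47.
Divide by its size: 33120499.47 / 61203 = 541.1581... → 541.16.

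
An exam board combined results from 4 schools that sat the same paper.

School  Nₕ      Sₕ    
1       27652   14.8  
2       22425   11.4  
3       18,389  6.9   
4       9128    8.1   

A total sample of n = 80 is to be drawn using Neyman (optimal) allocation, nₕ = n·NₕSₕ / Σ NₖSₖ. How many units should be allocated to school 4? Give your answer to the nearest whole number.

7

1: NₕSₕ = 27652·14.8 = 409249.6
2: NₕSₕ = 22425·11.4 = 255645
3: NₕSₕ = 18389·6.9 = 126884.1
4: NₕSₕ = 9128·8.1 = 73936.8
Σ NₕSₕ = 865715.5.
n_4 = 80·73936.8/865715.5 = 6.832... → 7.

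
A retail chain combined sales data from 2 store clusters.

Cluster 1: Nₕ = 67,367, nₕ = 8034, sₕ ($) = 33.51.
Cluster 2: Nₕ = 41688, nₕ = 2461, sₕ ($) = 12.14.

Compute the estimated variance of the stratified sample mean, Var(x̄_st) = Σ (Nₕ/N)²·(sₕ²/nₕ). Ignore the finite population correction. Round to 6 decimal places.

N = 109055. Term for each stratum: Wₕ²sₕ²/nₕ.
Var(x̄_st) = 0.053335980 + 0.008750980 = 0.062086961 → 0.062087.

0.062087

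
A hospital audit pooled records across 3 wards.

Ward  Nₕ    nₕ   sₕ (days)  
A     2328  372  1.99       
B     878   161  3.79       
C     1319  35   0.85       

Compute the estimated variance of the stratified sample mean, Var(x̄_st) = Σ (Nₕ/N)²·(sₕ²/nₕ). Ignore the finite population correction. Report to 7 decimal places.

0.0079306

N = 4525. Term for each stratum: Wₕ²sₕ²/nₕ.
Var(x̄_st) = 0.0028176821 + 0.0033589567 + 0.0017539703 = 0.0079306091 → 0.0079306.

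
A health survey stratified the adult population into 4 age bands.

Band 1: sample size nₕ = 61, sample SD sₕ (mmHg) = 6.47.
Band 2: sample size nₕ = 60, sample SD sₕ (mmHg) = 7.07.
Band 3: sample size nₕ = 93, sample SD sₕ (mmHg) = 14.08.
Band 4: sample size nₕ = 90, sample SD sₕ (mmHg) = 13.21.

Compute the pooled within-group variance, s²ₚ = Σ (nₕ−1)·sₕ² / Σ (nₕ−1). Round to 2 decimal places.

Degrees of freedom: 60 + 59 + 92 + 89 = 300.
Σ(nₕ−1)sₕ² = 60·41.8609 + 59·49.9849 + 92·198.2464 + 89·174.5041 = 39230.2968.
s²ₚ = 39230.2968 / 300 = 130.7677... → 130.77.

130.77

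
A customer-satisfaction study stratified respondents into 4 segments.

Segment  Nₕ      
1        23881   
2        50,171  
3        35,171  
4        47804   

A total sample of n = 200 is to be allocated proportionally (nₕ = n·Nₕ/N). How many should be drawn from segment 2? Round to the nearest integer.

64

N = 23881 + 50171 + 35171 + 47804 = 157027.
n_2 = 200·50171/157027 = 63.901... → 64.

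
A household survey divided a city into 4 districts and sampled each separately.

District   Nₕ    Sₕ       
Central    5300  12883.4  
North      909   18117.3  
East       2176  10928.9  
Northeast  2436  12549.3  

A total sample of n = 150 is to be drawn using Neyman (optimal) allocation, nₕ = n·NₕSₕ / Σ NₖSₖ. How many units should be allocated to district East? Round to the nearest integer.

26

Central: NₕSₕ = 5300·12883.4 = 68282020
North: NₕSₕ = 909·18117.3 = 16468625.7
East: NₕSₕ = 2176·10928.9 = 23781286.4
Northeast: NₕSₕ = 2436·12549.3 = 30570094.8
Σ NₕSₕ = 139102026.9.
n_East = 150·23781286.4/139102026.9 = 25.644... → 26.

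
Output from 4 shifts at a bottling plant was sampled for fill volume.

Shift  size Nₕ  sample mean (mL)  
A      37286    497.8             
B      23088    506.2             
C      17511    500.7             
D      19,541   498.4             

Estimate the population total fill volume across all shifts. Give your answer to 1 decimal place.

48755108.5

Estimate total by summing Nₕ·x̄ₕ over strata.
37286·497.8 + 23088·506.2 + 17511·500.7 + 19541·498.4 = 18560970.8 + 11687145.6 + 8767757.7 + 9739234.4 = 48755108.5.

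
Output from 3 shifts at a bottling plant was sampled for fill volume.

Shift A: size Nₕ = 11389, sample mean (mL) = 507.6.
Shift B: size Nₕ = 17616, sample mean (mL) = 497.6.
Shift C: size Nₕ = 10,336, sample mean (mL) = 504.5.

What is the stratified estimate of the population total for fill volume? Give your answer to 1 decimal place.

Estimate total by summing Nₕ·x̄ₕ over strata.
11389·507.6 + 17616·497.6 + 10336·504.5 = 5781056.4 + 8765721.6 + 5214512 = 19761290.0.

19761290.0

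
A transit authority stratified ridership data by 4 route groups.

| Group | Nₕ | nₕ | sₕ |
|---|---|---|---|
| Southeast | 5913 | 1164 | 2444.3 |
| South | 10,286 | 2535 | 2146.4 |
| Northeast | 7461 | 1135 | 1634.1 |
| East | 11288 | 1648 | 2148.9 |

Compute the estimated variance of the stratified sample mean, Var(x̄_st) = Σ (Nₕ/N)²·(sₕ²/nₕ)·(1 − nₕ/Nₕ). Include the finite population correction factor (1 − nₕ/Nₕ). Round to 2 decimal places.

N = 34948; Wₕ = Nₕ/N.
group Southeast: (5913/34948)²·2444.3²/1164·(1 − 1164/5913) = 118.01071
group South: (10286/34948)²·2146.4²/2535·(1 − 2535/10286) = 118.63230
group Northeast: (7461/34948)²·1634.1²/1135·(1 − 1135/7461) = 90.91656
group East: (11288/34948)²·2148.9²/1648·(1 − 1648/11288) = 249.64598
Sum = 577.20555 → 577.21.

577.21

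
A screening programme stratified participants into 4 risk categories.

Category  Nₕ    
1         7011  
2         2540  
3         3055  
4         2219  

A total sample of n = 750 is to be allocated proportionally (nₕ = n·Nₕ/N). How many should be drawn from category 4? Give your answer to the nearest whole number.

Share of category 4 = 2219/14825 = 0.14968.
Allocate 750 × 0.14968 = 112.260... → 112.

112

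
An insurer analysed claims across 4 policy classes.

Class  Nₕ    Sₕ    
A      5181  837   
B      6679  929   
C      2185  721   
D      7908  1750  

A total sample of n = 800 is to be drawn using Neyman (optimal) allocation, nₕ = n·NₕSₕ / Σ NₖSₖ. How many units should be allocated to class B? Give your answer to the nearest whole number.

Σ NₕSₕ = 5181·837 + 6679·929 + 2185·721 + 7908·1750 = 25955673.
Share for B: 6204791/25955673 = 0.23905.
n_B = 800 × 0.23905 = 191.243... → 191.

191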